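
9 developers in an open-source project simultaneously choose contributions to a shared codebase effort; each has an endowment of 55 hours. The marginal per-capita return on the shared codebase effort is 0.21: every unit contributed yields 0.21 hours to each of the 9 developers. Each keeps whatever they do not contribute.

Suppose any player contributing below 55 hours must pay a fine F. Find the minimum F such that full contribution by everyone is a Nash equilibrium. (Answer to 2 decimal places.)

Given the others contribute fully, the best deviation is to contribute 0 (any partial contribution still incurs the fine and gives up units whose private return 0.21 is below 1).
Deviating from 55 to 0 saves 55 hours but forfeits the deviator's share of the drop in the shared codebase effort: 0.21 × 55 = 11.55.
So the deviation gain is 55 − 11.55 = 43.45, and the fine must be at least 43.45 hours to wipe it out.

43.45 hours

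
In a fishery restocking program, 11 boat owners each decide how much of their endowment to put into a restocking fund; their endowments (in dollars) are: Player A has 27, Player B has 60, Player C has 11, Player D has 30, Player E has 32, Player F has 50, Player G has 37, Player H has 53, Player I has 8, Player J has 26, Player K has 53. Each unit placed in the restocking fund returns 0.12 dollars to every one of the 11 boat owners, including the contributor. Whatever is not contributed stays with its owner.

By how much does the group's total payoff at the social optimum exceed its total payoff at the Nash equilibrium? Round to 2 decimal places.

The private return per contributed unit is 0.12 < 1 for everyone, so the Nash equilibrium is zero contribution and the group total is Σ E_j = 27 + 60 + 11 + 30 + 32 + 50 + 37 + 53 + 8 + 26 + 53 = 387.
Each contributed unit returns 1.320 to the group, so the social optimum is full contribution by everyone: group total = 1.320 × 387 = 510.84.
Efficiency loss = (1.320 − 1) × 387 = 123.84.

123.84 dollars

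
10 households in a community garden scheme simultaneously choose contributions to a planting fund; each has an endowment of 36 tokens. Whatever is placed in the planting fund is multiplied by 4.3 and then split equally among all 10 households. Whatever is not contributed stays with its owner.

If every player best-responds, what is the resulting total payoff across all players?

360.00 tokens

Each contributed unit returns 4.3/10 = 0.4300 to its contributor — below 1 — so contributing 0 is dominant for every player. At the Nash equilibrium everyone keeps their 36, and the group total is 10 × 36 = 360.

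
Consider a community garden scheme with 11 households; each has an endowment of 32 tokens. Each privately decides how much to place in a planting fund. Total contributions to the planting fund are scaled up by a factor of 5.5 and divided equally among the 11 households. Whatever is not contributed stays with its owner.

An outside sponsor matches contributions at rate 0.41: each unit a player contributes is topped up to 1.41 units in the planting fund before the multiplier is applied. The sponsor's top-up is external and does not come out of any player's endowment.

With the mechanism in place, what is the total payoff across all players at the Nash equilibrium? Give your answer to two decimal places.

Even with the mechanism, each unit contributed returns only 5.5 × 1.41 / 11 = 0.7050 per unit of net cost, so contributing nothing is still dominant.
At the Nash equilibrium no one contributes; group total payoff = 11 × 32 = 352.

352.00 tokens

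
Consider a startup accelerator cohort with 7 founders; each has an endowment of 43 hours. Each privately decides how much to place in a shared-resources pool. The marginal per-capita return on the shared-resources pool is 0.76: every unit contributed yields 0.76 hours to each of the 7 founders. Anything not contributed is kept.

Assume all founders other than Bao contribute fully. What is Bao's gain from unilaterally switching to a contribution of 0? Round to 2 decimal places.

10.32 hours

Switching from a contribution of 43 to 0 lets Bao keep an extra 43 hours, but lowers the shared-resources pool by 43, which costs Bao their own share of that drop: 0.76 × 43 = 32.68.
Net gain = 43 − 32.68 = 10.32. The private return per contributed unit (0.76) is below 1, so free-riding is indeed the best response regardless of what the others do.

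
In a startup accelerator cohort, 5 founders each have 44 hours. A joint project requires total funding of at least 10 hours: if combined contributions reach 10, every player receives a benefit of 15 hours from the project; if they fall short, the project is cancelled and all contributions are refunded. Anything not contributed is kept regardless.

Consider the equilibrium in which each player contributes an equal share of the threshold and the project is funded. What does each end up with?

57 hours

Equal share of the threshold: 10/5 = 2.
At this profile no one gains by cutting their contribution: any cut drops the total below 10, the project is cancelled, contributions are refunded, and the deviator ends with 44, which is less than 44 − 2 + 15 = 57. Contributing more than 2 just wastes the excess. So contributing exactly 2 is a best response.
Each player's payoff: 44 − 2 + 15 = 57.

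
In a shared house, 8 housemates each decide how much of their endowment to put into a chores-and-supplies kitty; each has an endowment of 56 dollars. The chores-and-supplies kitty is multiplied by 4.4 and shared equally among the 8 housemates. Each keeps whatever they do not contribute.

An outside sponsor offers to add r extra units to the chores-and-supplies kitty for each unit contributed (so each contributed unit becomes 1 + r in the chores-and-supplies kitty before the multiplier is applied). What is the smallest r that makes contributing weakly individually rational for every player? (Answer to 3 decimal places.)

With matching at rate r, one contributed unit becomes (1 + r) in the chores-and-supplies kitty and returns 4.4 × (1 + r) / 8 to the contributor.
Setting this equal to 1: 1 + r = 8/4.4 = 1.8182.
So the minimum matching rate is r = 1.8182 − 1 = 0.818.

0.818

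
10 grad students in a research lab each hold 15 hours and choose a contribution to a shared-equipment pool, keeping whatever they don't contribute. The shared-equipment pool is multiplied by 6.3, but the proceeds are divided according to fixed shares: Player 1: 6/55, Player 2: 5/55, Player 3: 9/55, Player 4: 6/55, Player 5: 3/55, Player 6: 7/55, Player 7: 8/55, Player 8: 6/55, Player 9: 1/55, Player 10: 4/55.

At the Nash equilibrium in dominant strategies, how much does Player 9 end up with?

Each unit j contributes comes back to j as 6.3 × (j's share), so j prefers to contribute only if that share exceeds 1/6.3 = 0.1587; otherwise keeping the unit dominates.
Player 3 alone (share 9/55) is above the threshold, contributing 15; the remaining 9 contribute 0. Total contributed: 15.
Player 9 keeps 15 and receives 6.3 × 15 × 1/55 = 1.72 from the shared-equipment pool, for a payoff of 16.72.

16.72 hours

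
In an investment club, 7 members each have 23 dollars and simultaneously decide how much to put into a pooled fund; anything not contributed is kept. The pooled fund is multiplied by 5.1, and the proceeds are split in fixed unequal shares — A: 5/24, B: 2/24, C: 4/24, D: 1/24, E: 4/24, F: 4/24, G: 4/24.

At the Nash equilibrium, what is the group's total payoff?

255.30 dollars

Each unit j contributes comes back to j as 5.1 × (j's share), so j prefers to contribute only if that share exceeds 1/5.1 = 0.1961; otherwise keeping the unit dominates.
Only A (5/24) clears that bar, contributing 23; the remaining 6 contribute 0. Total contributed: 23.
The pooled fund pays out 5.1 × 23 = 117.30 in total (split across the unequal shares, but the aggregate is all that matters for the group sum).
The 6 free-riders keep 23 each, adding 138. Group total = 138 + 117.30 = 255.30.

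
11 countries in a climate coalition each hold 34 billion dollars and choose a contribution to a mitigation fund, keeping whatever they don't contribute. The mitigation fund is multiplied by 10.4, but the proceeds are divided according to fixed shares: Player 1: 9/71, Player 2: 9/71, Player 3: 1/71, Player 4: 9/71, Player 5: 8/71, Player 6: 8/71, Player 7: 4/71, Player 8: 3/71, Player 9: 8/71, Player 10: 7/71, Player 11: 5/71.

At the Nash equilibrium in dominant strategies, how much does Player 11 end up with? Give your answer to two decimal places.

Each unit j contributes comes back to j as 10.4 × (j's share), so j prefers to contribute only if that share exceeds 1/10.4 = 0.0962; otherwise keeping the unit dominates.
Player 1, Player 2, Player 4, Player 5, Player 6, Player 9 and Player 10 are above the threshold, contributing 34 each; the remaining 4 contribute 0. Total contributed: 238.
Player 11 keeps 34 and receives 10.4 × 238 × 5/71 = 174.31 from the mitigation fund, for a payoff of 208.31.

208.31 billion dollars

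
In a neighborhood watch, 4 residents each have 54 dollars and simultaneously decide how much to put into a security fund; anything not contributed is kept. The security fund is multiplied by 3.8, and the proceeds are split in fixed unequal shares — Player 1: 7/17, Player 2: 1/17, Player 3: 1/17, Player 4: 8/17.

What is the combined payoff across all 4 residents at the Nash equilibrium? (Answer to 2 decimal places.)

518.40 dollars

For player j, contributing a unit is worthwhile iff 3.8 × (j's share) ≥ 1, i.e. iff j's share is at least 0.2632.
Player 1 and Player 4 clear that bar, contributing 54 each; the remaining 2 contribute 0. Total contributed: 108.
The security fund pays out 3.8 × 108 = 410.40 in total (split across the unequal shares, but the aggregate is all that matters for the group sum).
The 2 free-riders keep 54 each, adding 108. Group total = 108 + 410.40 = 518.40.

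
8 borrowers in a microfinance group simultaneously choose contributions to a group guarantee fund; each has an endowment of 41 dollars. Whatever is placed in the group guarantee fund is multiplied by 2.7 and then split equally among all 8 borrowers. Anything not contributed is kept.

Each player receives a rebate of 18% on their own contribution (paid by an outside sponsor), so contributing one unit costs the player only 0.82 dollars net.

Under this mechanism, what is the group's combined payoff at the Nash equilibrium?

The effective private return is (2.7/8) / 0.82 = 0.4116, which is still under 1, so the mechanism doesn't change anyone's dominant strategy: zero contribution.
At the Nash equilibrium no one contributes; group total payoff = 8 × 41 = 328.

328.00 dollars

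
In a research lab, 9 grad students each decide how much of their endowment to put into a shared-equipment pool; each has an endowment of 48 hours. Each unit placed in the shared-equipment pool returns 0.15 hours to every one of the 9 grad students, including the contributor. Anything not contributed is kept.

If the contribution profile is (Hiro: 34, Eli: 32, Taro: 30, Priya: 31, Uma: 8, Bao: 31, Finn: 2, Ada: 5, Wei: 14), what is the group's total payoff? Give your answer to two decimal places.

497.45 hours

Total contributed: 34 + 32 + 30 + 31 + 8 + 31 + 2 + 5 + 14 = 187; total kept: 9 × 48 − 187 = 245.
The shared-equipment pool pays out 0.15 × 9 × 187 = 252.45 in aggregate.
Group total = 245 + 252.45 = 497.45.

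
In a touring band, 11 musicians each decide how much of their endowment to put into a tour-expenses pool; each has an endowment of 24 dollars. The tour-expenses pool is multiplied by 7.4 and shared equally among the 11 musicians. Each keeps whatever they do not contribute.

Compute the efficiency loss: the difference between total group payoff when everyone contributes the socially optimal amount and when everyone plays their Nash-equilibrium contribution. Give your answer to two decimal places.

Each contributed unit returns 7.4/11 = 0.6727 to its contributor — below 1 — so contributing 0 is dominant for every player. At the Nash equilibrium everyone keeps their 24, and the group total is 11 × 24 = 264.
Each contributed unit returns 7.400 to the group as a whole (0.6727 to each of 11 players), which exceeds 1, so the social optimum is full contribution: group total = 7.400 × 264 = 1953.60.
Efficiency loss = 1953.60 − 264 = 1689.60.

1689.60 dollars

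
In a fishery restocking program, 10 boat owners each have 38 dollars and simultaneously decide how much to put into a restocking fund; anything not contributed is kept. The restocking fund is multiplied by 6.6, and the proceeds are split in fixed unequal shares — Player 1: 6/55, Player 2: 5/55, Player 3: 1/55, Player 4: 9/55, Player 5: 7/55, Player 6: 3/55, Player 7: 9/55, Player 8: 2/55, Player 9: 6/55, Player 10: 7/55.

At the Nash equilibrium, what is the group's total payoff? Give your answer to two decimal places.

Player j's private return per contributed unit is 6.6 × (j's share). Contributing is weakly dominant for j when that share is at least 1/6.6 = 0.1515, and contributing 0 is dominant otherwise.
Player 4 and Player 7 clear that bar, contributing 38 each; the remaining 8 contribute 0. Total contributed: 76.
The restocking fund pays out 6.6 × 76 = 501.60 in total (split across the unequal shares, but the aggregate is all that matters for the group sum).
The 8 free-riders keep 38 each, adding 304. Group total = 304 + 501.60 = 805.60.

805.60 dollars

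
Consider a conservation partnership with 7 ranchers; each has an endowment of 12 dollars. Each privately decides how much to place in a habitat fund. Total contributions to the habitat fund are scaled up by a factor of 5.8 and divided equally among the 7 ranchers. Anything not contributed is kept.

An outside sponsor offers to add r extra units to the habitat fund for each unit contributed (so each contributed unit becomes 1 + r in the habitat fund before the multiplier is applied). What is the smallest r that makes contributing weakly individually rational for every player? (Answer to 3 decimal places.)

With matching at rate r, one contributed unit becomes (1 + r) in the habitat fund and returns 5.8 × (1 + r) / 7 to the contributor.
Setting this equal to 1: 1 + r = 7/5.8 = 1.2069.
So the minimum matching rate is r = 1.2069 − 1 = 0.207.

0.207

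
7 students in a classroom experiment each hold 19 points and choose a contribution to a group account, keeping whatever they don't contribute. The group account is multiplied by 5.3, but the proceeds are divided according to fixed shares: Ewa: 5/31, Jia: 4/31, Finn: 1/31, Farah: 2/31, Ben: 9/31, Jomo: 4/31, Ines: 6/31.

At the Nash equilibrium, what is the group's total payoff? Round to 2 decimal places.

Player j's private return per contributed unit is 5.3 × (j's share). Contributing is weakly dominant for j when that share is at least 1/5.3 = 0.1887, and contributing 0 is dominant otherwise.
Ben and Ines are above the threshold, contributing 19 each; the remaining 5 contribute 0. Total contributed: 38.
The group account pays out 5.3 × 38 = 201.40 in total (split across the unequal shares, but the aggregate is all that matters for the group sum).
The 5 free-riders keep 19 each, adding 95. Group total = 95 + 201.40 = 296.40.

296.40 points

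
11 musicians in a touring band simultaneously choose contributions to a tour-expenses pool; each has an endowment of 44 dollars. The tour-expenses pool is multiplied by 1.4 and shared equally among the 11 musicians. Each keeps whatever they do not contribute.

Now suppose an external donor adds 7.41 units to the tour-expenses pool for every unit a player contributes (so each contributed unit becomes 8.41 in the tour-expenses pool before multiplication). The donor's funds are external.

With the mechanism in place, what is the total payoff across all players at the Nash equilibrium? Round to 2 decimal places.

5698.62 dollars

With the mechanism, a contributed unit returns 1.4 × 8.41 / 11 = 1.0704 per unit of net cost to the contributor — now above 1 — so contributing fully is weakly dominant for every player.
So the Nash equilibrium is full contribution by all 11; the group earns 1.4 × 8.41 × 484 = 5698.62.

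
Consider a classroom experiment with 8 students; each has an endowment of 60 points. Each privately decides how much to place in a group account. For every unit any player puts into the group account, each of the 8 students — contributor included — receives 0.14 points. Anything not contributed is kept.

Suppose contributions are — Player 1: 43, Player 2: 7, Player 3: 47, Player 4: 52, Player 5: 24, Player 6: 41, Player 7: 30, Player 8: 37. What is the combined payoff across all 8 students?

Total contributed: 43 + 7 + 47 + 52 + 24 + 41 + 30 + 37 = 281; total kept: 8 × 60 − 281 = 199.
The group account pays out 0.14 × 8 × 281 = 314.72 in aggregate.
Group total = 199 + 314.72 = 513.72.

513.72 points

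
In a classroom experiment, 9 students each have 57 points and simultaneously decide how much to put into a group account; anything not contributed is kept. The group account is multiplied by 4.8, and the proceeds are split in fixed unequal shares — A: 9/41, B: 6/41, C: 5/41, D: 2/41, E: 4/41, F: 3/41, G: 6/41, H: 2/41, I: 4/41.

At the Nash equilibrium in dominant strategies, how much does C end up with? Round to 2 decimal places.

For player j, contributing a unit is worthwhile iff 4.8 × (j's share) ≥ 1, i.e. iff j's share is at least 0.2083.
A alone (share 9/41) is above the threshold, contributing 57; the remaining 8 contribute 0. Total contributed: 57.
C keeps 57 and receives 4.8 × 57 × 5/41 = 33.37 from the group account, for a payoff of 90.37.

90.37 points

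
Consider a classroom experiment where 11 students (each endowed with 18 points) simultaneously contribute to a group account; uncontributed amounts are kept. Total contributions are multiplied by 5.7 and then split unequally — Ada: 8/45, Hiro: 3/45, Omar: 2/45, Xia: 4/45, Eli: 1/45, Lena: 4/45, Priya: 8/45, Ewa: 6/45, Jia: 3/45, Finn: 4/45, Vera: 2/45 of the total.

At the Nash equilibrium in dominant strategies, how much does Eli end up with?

22.56 points

Each unit j contributes comes back to j as 5.7 × (j's share), so j prefers to contribute only if that share exceeds 1/5.7 = 0.1754; otherwise keeping the unit dominates.
The shares above 0.1754 belong to Ada and Priya, contributing 18 each; the remaining 9 contribute 0. Total contributed: 36.
Eli keeps 18 and receives 5.7 × 36 × 1/45 = 4.56 from the group account, for a payoff of 22.56.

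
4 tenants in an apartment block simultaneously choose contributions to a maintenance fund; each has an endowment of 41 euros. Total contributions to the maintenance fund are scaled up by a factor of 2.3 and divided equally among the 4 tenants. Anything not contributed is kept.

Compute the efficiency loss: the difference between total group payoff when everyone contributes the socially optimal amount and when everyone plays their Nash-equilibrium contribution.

Each contributed unit returns 2.3/4 = 0.5750 to its contributor — below 1 — so contributing 0 is dominant for every player. At the Nash equilibrium everyone keeps their 41, and the group total is 4 × 41 = 164.
Each contributed unit returns 2.300 to the group as a whole (0.5750 to each of 4 players), which exceeds 1, so the social optimum is full contribution: group total = 2.300 × 164 = 377.20.
Efficiency loss = 377.20 − 164 = 213.20.

213.20 euros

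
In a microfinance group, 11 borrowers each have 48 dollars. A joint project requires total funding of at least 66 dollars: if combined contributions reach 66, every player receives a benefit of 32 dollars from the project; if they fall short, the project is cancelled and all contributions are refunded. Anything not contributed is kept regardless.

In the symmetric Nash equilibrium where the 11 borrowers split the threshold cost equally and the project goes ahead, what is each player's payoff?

74 dollars

Equal share of the threshold: 66/11 = 6.
At this profile no one gains by cutting their contribution: any cut drops the total below 66, the project is cancelled, contributions are refunded, and the deviator ends with 48, which is less than 48 − 6 + 32 = 74. Contributing more than 6 just wastes the excess. So contributing exactly 6 is a best response.
Each player's payoff: 48 − 6 + 32 = 74.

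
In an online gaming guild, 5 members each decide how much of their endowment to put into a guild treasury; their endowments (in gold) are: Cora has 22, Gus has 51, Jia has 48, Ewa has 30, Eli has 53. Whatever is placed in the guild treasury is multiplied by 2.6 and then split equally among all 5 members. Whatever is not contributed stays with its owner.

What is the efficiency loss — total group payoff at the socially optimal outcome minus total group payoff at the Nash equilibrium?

326.40 gold

The private return per contributed unit is 2.6/5 = 0.5200 < 1 for every player regardless of endowment, so the Nash equilibrium is zero contribution and the group total is Σ E_j = 22 + 51 + 48 + 30 + 53 = 204.
Each contributed unit returns 2.600 to the group, so the social optimum is full contribution by everyone: group total = 2.600 × 204 = 530.40.
Efficiency loss = (2.600 − 1) × 204 = 326.40.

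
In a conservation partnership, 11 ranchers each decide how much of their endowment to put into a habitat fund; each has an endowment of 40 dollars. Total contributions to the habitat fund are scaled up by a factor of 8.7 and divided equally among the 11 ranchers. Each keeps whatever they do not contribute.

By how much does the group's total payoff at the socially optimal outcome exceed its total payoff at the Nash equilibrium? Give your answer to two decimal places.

3388.00 dollars

Each contributed unit returns 8.7/11 = 0.7909 to its contributor — below 1 — so contributing 0 is dominant for every player. At the Nash equilibrium everyone keeps their 40, and the group total is 11 × 40 = 440.
Each contributed unit returns 8.700 to the group as a whole (0.7909 to each of 11 players), which exceeds 1, so the social optimum is full contribution: group total = 8.700 × 440 = 3828.00.
Efficiency loss = 3828.00 − 440 = 3388.00.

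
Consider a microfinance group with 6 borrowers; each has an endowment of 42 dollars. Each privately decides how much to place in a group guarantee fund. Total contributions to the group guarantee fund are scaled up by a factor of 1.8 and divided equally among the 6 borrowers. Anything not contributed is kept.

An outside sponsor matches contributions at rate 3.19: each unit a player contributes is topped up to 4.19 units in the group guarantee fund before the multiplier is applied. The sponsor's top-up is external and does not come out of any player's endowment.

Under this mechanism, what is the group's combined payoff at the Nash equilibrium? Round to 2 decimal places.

1900.58 dollars

The effective private return per unit is now 1.8 × 4.19 / 6 = 1.2570 > 1, so every player's dominant strategy flips to full contribution.
So the Nash equilibrium is full contribution by all 6; the group earns 1.8 × 4.19 × 252 = 1900.58.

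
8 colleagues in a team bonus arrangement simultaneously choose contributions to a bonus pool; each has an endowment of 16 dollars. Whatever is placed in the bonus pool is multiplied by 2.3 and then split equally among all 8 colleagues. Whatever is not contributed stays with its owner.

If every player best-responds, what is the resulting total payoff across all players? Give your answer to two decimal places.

Each contributed unit returns 2.3/8 = 0.2875 to its contributor — below 1 — so contributing 0 is dominant for every player. At the Nash equilibrium everyone keeps their 16, and the group total is 8 × 16 = 128.

128.00 dollars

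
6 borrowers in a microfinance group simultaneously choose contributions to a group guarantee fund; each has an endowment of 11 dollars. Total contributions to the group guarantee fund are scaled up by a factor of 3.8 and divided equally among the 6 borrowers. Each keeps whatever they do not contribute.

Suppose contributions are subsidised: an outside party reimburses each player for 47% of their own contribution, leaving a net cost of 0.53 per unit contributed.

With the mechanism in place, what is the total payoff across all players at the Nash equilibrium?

281.82 dollars

With the mechanism, a contributed unit returns (3.8/6) / 0.53 = 1.1950 per unit of net cost to the contributor — now above 1 — so contributing fully is weakly dominant for every player.
So the Nash equilibrium is full contribution by all 6; the group earns 6 × (11 × 0.47 + 3.8 × 11) = 281.82.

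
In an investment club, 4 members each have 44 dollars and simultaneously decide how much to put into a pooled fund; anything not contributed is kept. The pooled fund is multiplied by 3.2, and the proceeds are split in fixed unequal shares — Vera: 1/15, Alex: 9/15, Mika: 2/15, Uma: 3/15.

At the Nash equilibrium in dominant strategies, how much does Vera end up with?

53.39 dollars

Player j's private return per contributed unit is 3.2 × (j's share). Contributing is weakly dominant for j when that share is at least 1/3.2 = 0.3125, and contributing 0 is dominant otherwise.
Only Alex (9/15) clears that bar, contributing 44; the remaining 3 contribute 0. Total contributed: 44.
Vera keeps 44 and receives 3.2 × 44 × 1/15 = 9.39 from the pooled fund, for a payoff of 53.39.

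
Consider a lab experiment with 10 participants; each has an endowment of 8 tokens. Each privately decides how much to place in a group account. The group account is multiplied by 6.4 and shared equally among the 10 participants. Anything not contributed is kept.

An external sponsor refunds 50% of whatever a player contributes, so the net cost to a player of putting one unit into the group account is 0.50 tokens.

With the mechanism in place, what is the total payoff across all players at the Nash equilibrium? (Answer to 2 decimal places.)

The effective private return per unit is now (6.4/10) / 0.50 = 1.2800 > 1, so every player's dominant strategy flips to full contribution.
At the Nash equilibrium everyone contributes 8. Group total payoff = 10 × (8 × 0.50 + 6.4 × 8) = 552.00.

552.00 tokens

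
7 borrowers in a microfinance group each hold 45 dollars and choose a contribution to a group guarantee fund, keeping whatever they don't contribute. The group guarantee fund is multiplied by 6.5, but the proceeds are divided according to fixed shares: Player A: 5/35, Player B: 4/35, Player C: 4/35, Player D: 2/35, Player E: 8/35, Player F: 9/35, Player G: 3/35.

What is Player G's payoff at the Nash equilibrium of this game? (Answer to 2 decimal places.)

For player j, contributing a unit is worthwhile iff 6.5 × (j's share) ≥ 1, i.e. iff j's share is at least 0.1538.
Player E and Player F are above the threshold, contributing 45 each; the remaining 5 contribute 0. Total contributed: 90.
Player G keeps 45 and receives 6.5 × 90 × 3/35 = 50.14 from the group guarantee fund, for a payoff of 95.14.

95.14 dollars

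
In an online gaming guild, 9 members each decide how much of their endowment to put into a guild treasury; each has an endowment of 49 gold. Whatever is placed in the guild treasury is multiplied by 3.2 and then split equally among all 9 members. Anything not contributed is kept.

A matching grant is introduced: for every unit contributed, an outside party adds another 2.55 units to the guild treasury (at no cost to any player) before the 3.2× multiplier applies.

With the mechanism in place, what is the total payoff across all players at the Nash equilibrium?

5009.76 gold

Under the mechanism each unit contributed yields 3.2 × 3.55 / 9 = 1.2622 back to its contributor per unit of net cost, which exceeds 1, making full contribution the dominant choice for everyone.
At the Nash equilibrium everyone contributes 49. Group total payoff = 3.2 × 3.55 × 441 = 5009.76.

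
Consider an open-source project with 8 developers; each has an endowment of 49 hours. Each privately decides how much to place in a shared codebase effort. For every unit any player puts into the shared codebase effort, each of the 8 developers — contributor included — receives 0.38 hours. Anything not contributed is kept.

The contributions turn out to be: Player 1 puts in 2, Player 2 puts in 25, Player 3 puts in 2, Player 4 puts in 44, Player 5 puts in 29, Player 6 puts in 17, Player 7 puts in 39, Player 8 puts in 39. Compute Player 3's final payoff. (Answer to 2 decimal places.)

Total contributed: 2 + 25 + 2 + 44 + 29 + 17 + 39 + 39 = 197.
Each receives 0.38 × 197 = 74.86 from the shared codebase effort.
Player 3 keeps 49 − 2 = 47, so Player 3's payoff is 47 + 74.86 = 121.86.

121.86 hours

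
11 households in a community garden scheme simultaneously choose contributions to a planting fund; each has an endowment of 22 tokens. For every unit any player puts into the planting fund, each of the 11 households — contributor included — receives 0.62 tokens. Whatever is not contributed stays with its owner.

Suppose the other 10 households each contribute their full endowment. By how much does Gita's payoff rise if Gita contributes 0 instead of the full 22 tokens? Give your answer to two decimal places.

Switching from a contribution of 22 to 0 lets Gita keep an extra 22 tokens, but lowers the planting fund by 22, which costs Gita their own share of that drop: 0.62 × 22 = 13.64.
Net gain = 22 − 13.64 = 8.36. The private return per contributed unit (0.62) is below 1, so free-riding is indeed the best response regardless of what the others do.

8.36 tokens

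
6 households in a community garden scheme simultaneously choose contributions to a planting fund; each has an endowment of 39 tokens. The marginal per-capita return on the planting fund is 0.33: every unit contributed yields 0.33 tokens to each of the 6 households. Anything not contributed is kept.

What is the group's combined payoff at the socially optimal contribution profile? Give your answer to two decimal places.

463.32 tokens

Each contributed unit returns 1.980 to the group as a whole (0.33 to each of 6 players), which exceeds 1, so the social optimum is full contribution: group total = 1.980 × 234 = 463.32.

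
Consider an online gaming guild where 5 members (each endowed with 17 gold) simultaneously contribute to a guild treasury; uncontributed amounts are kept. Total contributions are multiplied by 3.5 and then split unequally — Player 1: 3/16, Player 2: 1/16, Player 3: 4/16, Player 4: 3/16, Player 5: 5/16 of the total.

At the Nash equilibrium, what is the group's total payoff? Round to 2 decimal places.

127.50 gold

A player with share s gets back 3.5·s per unit contributed, so full contribution is dominant for anyone with s > 1/3.5 = 0.2857 and zero contribution is dominant for anyone below.
Only Player 5 (5/16) clears that bar, contributing 17; the remaining 4 contribute 0. Total contributed: 17.
The guild treasury pays out 3.5 × 17 = 59.50 in total (split across the unequal shares, but the aggregate is all that matters for the group sum).
The 4 free-riders keep 17 each, adding 68. Group total = 68 + 59.50 = 127.50.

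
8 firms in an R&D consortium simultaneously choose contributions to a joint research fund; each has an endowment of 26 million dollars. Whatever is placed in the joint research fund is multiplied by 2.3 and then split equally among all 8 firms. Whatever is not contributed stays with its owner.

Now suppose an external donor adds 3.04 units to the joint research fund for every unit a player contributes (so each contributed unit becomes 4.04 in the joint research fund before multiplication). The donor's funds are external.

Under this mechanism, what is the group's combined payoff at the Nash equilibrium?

The effective private return per unit is now 2.3 × 4.04 / 8 = 1.1615 > 1, so every player's dominant strategy flips to full contribution.
At the Nash equilibrium everyone contributes 26. Group total payoff = 2.3 × 4.04 × 208 = 1932.74.

1932.74 million dollars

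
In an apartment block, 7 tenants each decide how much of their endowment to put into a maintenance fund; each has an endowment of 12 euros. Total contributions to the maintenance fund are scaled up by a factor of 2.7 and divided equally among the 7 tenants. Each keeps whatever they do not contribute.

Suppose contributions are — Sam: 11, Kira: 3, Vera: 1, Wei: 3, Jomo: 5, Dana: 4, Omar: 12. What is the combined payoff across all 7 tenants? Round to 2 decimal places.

Total contributed: 11 + 3 + 1 + 3 + 5 + 4 + 12 = 39; total kept: 7 × 12 − 39 = 45.
The maintenance fund pays out 2.7 × 39 = 105.30 in aggregate.
Group total = 45 + 105.30 = 150.30.

150.30 euros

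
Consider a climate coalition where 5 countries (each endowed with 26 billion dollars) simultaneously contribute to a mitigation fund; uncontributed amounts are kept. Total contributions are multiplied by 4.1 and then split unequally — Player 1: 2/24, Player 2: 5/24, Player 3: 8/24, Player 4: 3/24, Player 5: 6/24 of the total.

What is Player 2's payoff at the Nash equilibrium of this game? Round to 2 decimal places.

70.42 billion dollars

Player j's private return per contributed unit is 4.1 × (j's share). Contributing is weakly dominant for j when that share is at least 1/4.1 = 0.2439, and contributing 0 is dominant otherwise.
Player 3 and Player 5 are above the threshold, contributing 26 each; the remaining 3 contribute 0. Total contributed: 52.
Player 2 keeps 26 and receives 4.1 × 52 × 5/24 = 44.42 from the mitigation fund, for a payoff of 70.42.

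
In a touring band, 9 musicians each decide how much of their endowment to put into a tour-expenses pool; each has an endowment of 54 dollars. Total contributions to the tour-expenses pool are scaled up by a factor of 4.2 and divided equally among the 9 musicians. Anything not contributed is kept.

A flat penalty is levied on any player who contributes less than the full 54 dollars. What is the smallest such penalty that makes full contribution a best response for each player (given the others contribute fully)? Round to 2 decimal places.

Given the others contribute fully, the best deviation is to contribute 0 (any partial contribution still incurs the fine and gives up units whose private return 0.4667 is below 1).
Deviating from 54 to 0 saves 54 dollars but forfeits the deviator's share of the drop in the tour-expenses pool: 4.2/9 × 54 = 25.20.
So the deviation gain is 54 − 25.20 = 28.80, and the fine must be at least 28.80 dollars to wipe it out.

28.80 dollars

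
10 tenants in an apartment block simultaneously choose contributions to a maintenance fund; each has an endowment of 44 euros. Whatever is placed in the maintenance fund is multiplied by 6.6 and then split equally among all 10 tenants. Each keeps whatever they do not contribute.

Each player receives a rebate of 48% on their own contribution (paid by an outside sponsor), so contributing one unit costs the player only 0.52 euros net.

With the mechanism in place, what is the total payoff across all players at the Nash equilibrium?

With the mechanism, a contributed unit returns (6.6/10) / 0.52 = 1.2692 per unit of net cost to the contributor — now above 1 — so contributing fully is weakly dominant for every player.
At the Nash equilibrium everyone contributes 44. Group total payoff = 10 × (44 × 0.48 + 6.6 × 44) = 3115.20.

3115.20 euros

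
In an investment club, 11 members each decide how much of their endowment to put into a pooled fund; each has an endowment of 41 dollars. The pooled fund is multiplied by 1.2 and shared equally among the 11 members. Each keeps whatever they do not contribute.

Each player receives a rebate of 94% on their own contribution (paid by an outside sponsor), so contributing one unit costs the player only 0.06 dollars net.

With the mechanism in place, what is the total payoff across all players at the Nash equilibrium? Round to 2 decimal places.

Under the mechanism each unit contributed yields (1.2/11) / 0.06 = 1.8182 back to its contributor per unit of net cost, which exceeds 1, making full contribution the dominant choice for everyone.
At the Nash equilibrium everyone contributes 41. Group total payoff = 11 × (41 × 0.94 + 1.2 × 41) = 965.14.

965.14 dollars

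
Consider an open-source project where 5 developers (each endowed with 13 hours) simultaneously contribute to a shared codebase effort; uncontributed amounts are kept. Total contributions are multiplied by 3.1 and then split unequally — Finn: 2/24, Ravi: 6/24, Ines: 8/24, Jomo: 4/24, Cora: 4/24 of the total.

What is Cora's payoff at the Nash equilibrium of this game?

19.72 hours

Player j's private return per contributed unit is 3.1 × (j's share). Contributing is weakly dominant for j when that share is at least 1/3.1 = 0.3226, and contributing 0 is dominant otherwise.
Only Ines (8/24) clears that bar, contributing 13; the remaining 4 contribute 0. Total contributed: 13.
Cora keeps 13 and receives 3.1 × 13 × 4/24 = 6.72 from the shared codebase effort, for a payoff of 19.72.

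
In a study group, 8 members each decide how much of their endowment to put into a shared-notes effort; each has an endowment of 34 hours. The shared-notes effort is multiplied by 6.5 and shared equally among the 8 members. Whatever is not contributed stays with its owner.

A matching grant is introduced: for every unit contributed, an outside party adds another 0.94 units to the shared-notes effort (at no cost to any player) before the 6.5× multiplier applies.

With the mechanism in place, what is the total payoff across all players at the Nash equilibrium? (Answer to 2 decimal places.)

3429.92 hours

The effective private return per unit is now 6.5 × 1.94 / 8 = 1.5763 > 1, so every player's dominant strategy flips to full contribution.
At the Nash equilibrium everyone contributes 34. Group total payoff = 6.5 × 1.94 × 272 = 3429.92.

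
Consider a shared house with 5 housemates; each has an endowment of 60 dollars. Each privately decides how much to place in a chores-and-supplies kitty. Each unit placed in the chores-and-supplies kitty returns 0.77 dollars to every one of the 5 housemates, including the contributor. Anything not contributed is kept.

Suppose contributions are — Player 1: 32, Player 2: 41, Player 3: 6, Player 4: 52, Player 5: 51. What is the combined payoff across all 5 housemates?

Total contributed: 32 + 41 + 6 + 52 + 51 = 182; total kept: 5 × 60 − 182 = 118.
The chores-and-supplies kitty pays out 0.77 × 5 × 182 = 700.70 in aggregate.
Group total = 118 + 700.70 = 818.70.

818.70 dollars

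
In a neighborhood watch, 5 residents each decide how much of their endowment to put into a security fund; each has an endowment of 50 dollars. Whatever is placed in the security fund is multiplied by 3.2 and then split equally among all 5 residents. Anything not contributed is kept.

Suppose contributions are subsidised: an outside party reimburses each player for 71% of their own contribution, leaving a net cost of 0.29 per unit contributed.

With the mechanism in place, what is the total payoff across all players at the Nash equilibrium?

With the mechanism, a contributed unit returns (3.2/5) / 0.29 = 2.2069 per unit of net cost to the contributor — now above 1 — so contributing fully is weakly dominant for every player.
At the Nash equilibrium everyone contributes 50. Group total payoff = 5 × (50 × 0.71 + 3.2 × 50) = 977.50.

977.50 dollars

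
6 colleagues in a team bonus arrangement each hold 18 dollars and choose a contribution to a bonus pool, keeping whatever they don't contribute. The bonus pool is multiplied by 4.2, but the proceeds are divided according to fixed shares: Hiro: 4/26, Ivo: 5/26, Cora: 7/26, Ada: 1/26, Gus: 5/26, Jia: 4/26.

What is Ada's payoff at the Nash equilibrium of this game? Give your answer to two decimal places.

20.91 dollars

A player with share s gets back 4.2·s per unit contributed, so full contribution is dominant for anyone with s > 1/4.2 = 0.2381 and zero contribution is dominant for anyone below.
The only share above 0.2381 is Cora's 7/26, contributing 18; the remaining 5 contribute 0. Total contributed: 18.
Ada keeps 18 and receives 4.2 × 18 × 1/26 = 2.91 from the bonus pool, for a payoff of 20.91.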